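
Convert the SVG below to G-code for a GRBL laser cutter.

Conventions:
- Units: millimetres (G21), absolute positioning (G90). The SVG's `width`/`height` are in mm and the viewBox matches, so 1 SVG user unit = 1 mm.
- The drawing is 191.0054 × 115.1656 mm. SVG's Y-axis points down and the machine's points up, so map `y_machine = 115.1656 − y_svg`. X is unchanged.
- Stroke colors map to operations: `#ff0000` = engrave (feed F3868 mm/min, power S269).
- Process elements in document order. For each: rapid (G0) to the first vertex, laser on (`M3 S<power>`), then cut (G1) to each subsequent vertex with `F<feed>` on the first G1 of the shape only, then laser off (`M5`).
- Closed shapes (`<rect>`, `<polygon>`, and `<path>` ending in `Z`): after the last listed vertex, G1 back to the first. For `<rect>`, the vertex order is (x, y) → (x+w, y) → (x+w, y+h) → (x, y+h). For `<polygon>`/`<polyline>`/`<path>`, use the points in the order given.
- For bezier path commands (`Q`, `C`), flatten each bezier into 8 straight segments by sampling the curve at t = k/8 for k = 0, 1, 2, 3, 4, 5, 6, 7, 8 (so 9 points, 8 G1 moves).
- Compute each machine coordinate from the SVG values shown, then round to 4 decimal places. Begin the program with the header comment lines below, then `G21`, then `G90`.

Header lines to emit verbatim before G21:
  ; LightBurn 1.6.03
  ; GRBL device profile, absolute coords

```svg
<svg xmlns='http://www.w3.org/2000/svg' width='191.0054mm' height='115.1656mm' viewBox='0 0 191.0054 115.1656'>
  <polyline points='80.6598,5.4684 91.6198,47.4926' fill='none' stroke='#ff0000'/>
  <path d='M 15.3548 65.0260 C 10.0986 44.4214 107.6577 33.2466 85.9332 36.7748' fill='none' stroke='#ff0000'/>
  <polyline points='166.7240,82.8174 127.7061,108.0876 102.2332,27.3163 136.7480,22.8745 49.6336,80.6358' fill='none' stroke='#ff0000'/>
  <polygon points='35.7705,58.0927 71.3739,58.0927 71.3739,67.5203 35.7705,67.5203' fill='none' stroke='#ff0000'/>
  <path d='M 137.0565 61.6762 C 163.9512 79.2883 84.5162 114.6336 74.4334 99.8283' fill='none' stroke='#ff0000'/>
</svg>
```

Since the viewBox matches the mm dimensions, user units are millimetres directly. The only transform is the Y-flip y_m = 115.1656 − y_svg.

Shape 1 is a line segment drawn with `<polyline>`. Its stroke #ff0000 means engrave at S269, F3868. After flipping Y the toolpath is (80.6598,109.6972) → (91.6198,67.6730).

Shape 2 is a cubic bezier drawn with `<path>`. Its stroke #ff0000 means engrave at S269, F3868. After flipping Y the toolpath is (15.3548,50.1396) → (17.7694,57.4140) → (27.2202,63.7426) → (41.1045,69.0635) → (56.8196,73.3150) → (71.7627,76.4353) → (83.3312,78.3625) → (88.9223,79.0350) → (85.9332,78.3908).

Shape 3 is a open polyline drawn with `<polyline>`. Its stroke #ff0000 means engrave at S269, F3868. After flipping Y the toolpath is (166.7240,32.3482) → (127.7061,7.0780) → (102.2332,87.8493) → (136.7480,92.2911) → (49.6336,34.5298).

Shape 4 is a rectangle drawn with `<polygon>`. Its stroke #ff0000 means engrave at S269, F3868. After flipping Y the toolpath is (35.7705,57.0729) → (71.3739,57.0729) → (71.3739,47.6453) → (35.7705,47.6453) → (35.7705,57.0729), returning to the start.

Shape 5 is a cubic bezier drawn with `<path>`. Its stroke #ff0000 means engrave at S269, F3868. After flipping Y the toolpath is (137.0565,53.4894) → (142.5009,46.1862) → (140.0357,38.0160) → (131.7197,29.7744) → (119.6115,22.2568) → (105.7700,16.2588) → (92.2540,12.5759) → (81.1222,12.0035) → (74.4334,15.3373).

; LightBurn 1.6.03
; GRBL device profile, absolute coords
G21
G90
G0 X80.6598 Y109.6972
M3 S269
G1 X91.6198 Y67.6730 F3868
M5
G0 X15.3548 Y50.1396
M3 S269
G1 X17.7694 Y57.4140 F3868
G1 X27.2202 Y63.7426
G1 X41.1045 Y69.0635
G1 X56.8196 Y73.3150
G1 X71.7627 Y76.4353
G1 X83.3312 Y78.3625
G1 X88.9223 Y79.0350
G1 X85.9332 Y78.3908
M5
G0 X166.7240 Y32.3482
M3 S269
G1 X127.7061 Y7.0780 F3868
G1 X102.2332 Y87.8493
G1 X136.7480 Y92.2911
G1 X49.6336 Y34.5298
M5
G0 X35.7705 Y57.0729
M3 S269
G1 X71.3739 Y57.0729 F3868
G1 X71.3739 Y47.6453
G1 X35.7705 Y47.6453
G1 X35.7705 Y57.0729
M5
G0 X137.0565 Y53.4894
M3 S269
G1 X142.5009 Y46.1862 F3868
G1 X140.0357 Y38.0160
G1 X131.7197 Y29.7744
G1 X119.6115 Y22.2568
G1 X105.7700 Y16.2588
G1 X92.2540 Y12.5759
G1 X81.1222 Y12.0035
G1 X74.4334 Y15.3373
M5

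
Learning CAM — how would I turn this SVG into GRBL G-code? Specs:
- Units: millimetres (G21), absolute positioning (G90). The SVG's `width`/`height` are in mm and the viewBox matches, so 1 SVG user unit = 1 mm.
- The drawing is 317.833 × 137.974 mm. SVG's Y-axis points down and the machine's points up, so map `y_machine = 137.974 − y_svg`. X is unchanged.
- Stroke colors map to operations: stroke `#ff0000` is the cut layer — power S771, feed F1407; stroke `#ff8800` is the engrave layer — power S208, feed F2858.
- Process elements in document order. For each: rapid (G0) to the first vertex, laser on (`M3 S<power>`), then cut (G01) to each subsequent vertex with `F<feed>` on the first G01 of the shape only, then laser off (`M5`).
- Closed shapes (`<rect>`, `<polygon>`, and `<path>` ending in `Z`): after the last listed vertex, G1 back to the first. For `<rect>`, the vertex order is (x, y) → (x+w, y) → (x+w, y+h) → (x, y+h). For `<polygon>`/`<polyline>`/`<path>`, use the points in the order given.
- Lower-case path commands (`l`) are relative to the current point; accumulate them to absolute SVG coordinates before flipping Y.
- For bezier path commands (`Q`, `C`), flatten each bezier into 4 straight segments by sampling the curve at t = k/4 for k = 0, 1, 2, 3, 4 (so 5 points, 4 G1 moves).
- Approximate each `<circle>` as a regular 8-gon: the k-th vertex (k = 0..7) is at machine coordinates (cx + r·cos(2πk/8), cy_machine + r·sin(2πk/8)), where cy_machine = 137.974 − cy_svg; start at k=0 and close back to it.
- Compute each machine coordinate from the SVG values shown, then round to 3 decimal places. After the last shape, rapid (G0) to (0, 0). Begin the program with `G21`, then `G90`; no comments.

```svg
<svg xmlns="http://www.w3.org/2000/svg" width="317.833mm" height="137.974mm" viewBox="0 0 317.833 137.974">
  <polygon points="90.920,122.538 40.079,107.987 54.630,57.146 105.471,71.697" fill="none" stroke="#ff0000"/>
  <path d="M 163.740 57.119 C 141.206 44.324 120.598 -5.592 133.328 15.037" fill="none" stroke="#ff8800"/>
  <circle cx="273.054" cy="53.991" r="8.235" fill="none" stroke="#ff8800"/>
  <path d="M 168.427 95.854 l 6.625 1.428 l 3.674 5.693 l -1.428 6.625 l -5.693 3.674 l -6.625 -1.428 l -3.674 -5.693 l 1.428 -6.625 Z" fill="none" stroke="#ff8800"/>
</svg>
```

G21
G90
G0 X90.920 Y15.436
M3 S771
G01 X40.079 Y29.987 F1407
G01 X54.630 Y80.828
G01 X105.471 Y66.277
G01 X90.920 Y15.436
M5
G0 X163.740 Y80.855
M3 S208
G01 X147.691 Y95.729 F2858
G01 X135.310 Y114.430
G01 X129.541 Y126.864
G01 X133.328 Y122.937
M5
G0 X281.289 Y83.983
M3 S208
G01 X278.877 Y89.806 F2858
G01 X273.054 Y92.218
G01 X267.231 Y89.806
G01 X264.819 Y83.983
G01 X267.231 Y78.160
G01 X273.054 Y75.748
G01 X278.877 Y78.160
G01 X281.289 Y83.983
M5
G0 X168.427 Y42.120
M3 S208
G01 X175.052 Y40.692 F2858
G01 X178.726 Y34.999
G01 X177.298 Y28.374
G01 X171.605 Y24.700
G01 X164.980 Y26.128
G01 X161.306 Y31.821
G01 X162.734 Y38.446
G01 X168.427 Y42.120
M5
G0 X0.000 Y0.000

1 u = 1 mm; y_m = 137.974 − y.

[1] `<polygon>` regular polygon, #ff0000→cut S771 F1407: (90.920,15.436) → (40.079,29.987) → (54.630,80.828) → (105.471,66.277) → (90.920,15.436) (closed)

[2] `<path>` cubic bezier, #ff8800→engrave S208 F2858: (163.740,80.855) → (147.691,95.729) → (135.310,114.430) → (129.541,126.864) → (133.328,122.937)

[3] `<circle>` circle, #ff8800→engrave S208 F2858: (281.289,83.983) → (278.877,89.806) → (273.054,92.218) → (267.231,89.806) → (264.819,83.983) → (267.231,78.160) → (273.054,75.748) → (278.877,78.160) → (281.289,83.983) (closed)

[4] `<path>` regular polygon, #ff8800→engrave S208 F2858: (168.427,42.120) → (175.052,40.692) → (178.726,34.999) → (177.298,28.374) → (171.605,24.700) → (164.980,26.128) → (161.306,31.821) → (162.734,38.446) → (168.427,42.120) (closed)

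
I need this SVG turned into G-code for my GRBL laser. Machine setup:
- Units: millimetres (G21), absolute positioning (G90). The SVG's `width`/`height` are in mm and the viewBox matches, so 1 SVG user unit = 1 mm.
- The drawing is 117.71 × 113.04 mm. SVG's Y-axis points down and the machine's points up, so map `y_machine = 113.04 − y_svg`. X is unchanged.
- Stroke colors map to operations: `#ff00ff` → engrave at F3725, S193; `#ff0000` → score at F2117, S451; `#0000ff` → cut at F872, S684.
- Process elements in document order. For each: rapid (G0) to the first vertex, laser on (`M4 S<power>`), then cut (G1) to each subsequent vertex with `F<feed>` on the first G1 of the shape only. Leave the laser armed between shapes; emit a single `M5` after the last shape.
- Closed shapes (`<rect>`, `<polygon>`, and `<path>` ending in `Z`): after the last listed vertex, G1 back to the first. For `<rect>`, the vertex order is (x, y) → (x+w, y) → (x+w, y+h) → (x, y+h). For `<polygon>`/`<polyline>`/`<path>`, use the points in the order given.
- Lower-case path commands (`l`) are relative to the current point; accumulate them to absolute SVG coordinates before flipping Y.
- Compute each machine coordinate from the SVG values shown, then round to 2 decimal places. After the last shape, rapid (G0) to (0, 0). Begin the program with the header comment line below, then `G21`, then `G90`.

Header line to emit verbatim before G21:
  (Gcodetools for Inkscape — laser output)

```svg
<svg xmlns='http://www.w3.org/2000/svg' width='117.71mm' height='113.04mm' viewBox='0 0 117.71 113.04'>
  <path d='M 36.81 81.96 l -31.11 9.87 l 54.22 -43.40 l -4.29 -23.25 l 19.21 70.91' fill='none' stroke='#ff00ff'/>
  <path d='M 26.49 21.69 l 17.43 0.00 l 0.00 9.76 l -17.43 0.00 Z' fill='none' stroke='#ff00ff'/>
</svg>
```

viewBox `0 0 117.71 113.04` with mm width/height → 1 unit = 1 mm. Flip: y_m = 113.04 − y_svg.

**Shape 1** — `<path>` open polyline, stroke `#ff00ff` → engrave (S193, F3725). Machine vertices: (36.81,31.08) → (5.70,21.21) → (59.92,64.61) → (55.63,87.86) → (74.84,16.95). Open path.

**Shape 2** — `<path>` rectangle, stroke `#ff00ff` → engrave (S193, F3725). Machine vertices: (26.49,91.35) → (43.92,91.35) → (43.92,81.59) → (26.49,81.59) → (26.49,91.35). Closed: final G1 returns to the first vertex.

(Gcodetools for Inkscape — laser output)
G21
G90
G0 X36.81 Y31.08
M4 S193
G1 X5.70 Y21.21 F3725
G1 X59.92 Y64.61
G1 X55.63 Y87.86
G1 X74.84 Y16.95
G0 X26.49 Y91.35
M4 S193
G1 X43.92 Y91.35 F3725
G1 X43.92 Y81.59
G1 X26.49 Y81.59
G1 X26.49 Y91.35
M5
G0 X0.00 Y0.00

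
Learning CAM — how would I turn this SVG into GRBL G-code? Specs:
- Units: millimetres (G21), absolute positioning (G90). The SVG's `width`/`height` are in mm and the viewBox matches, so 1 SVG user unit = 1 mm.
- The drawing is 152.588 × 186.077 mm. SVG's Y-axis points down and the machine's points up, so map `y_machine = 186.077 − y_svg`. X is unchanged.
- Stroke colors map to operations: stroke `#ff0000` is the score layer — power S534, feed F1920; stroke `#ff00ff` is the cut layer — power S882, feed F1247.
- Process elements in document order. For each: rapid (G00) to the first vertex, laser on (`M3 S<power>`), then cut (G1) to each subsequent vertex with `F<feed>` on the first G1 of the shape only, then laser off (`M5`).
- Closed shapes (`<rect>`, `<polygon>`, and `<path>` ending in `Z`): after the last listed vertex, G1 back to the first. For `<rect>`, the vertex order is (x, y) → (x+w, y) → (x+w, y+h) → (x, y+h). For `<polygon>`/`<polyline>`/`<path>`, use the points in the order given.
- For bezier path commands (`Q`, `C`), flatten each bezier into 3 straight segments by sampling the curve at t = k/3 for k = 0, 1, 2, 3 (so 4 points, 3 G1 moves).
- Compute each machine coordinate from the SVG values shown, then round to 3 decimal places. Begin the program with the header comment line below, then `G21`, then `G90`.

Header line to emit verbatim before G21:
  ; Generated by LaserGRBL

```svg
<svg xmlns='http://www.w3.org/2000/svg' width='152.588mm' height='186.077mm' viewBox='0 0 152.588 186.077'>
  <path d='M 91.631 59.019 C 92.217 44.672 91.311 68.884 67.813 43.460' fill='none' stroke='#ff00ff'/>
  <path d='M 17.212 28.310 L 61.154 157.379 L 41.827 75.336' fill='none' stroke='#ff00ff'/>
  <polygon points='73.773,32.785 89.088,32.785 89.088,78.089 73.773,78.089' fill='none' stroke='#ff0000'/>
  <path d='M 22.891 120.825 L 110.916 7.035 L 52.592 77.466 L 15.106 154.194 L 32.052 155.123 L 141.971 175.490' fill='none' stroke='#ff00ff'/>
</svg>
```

Since the viewBox matches the mm dimensions, user units are millimetres directly. The only transform is the Y-flip y_m = 186.077 − y_svg.

Shape 1 is a cubic bezier drawn with `<path>`. Its stroke #ff00ff means cut at S882, F1247. After flipping Y the toolpath is (91.631,127.058) → (90.938,131.818) → (84.562,130.472) → (67.813,142.617).

Shape 2 is a open polyline drawn with `<path>`. Its stroke #ff00ff means cut at S882, F1247. After flipping Y the toolpath is (17.212,157.767) → (61.154,28.698) → (41.827,110.741).

Shape 3 is a rectangle drawn with `<polygon>`. Its stroke #ff0000 means score at S534, F1920. After flipping Y the toolpath is (73.773,153.292) → (89.088,153.292) → (89.088,107.988) → (73.773,107.988) → (73.773,153.292), returning to the start.

Shape 4 is a open polyline drawn with `<path>`. Its stroke #ff00ff means cut at S882, F1247. After flipping Y the toolpath is (22.891,65.252) → (110.916,179.042) → (52.592,108.611) → (15.106,31.883) → (32.052,30.954) → (141.971,10.587).

; Generated by LaserGRBL
G21
G90
G00 X91.631 Y127.058
M3 S882
G1 X90.938 Y131.818 F1247
G1 X84.562 Y130.472
G1 X67.813 Y142.617
M5
G00 X17.212 Y157.767
M3 S882
G1 X61.154 Y28.698 F1247
G1 X41.827 Y110.741
M5
G00 X73.773 Y153.292
M3 S534
G1 X89.088 Y153.292 F1920
G1 X89.088 Y107.988
G1 X73.773 Y107.988
G1 X73.773 Y153.292
M5
G00 X22.891 Y65.252
M3 S882
G1 X110.916 Y179.042 F1247
G1 X52.592 Y108.611
G1 X15.106 Y31.883
G1 X32.052 Y30.954
G1 X141.971 Y10.587
M5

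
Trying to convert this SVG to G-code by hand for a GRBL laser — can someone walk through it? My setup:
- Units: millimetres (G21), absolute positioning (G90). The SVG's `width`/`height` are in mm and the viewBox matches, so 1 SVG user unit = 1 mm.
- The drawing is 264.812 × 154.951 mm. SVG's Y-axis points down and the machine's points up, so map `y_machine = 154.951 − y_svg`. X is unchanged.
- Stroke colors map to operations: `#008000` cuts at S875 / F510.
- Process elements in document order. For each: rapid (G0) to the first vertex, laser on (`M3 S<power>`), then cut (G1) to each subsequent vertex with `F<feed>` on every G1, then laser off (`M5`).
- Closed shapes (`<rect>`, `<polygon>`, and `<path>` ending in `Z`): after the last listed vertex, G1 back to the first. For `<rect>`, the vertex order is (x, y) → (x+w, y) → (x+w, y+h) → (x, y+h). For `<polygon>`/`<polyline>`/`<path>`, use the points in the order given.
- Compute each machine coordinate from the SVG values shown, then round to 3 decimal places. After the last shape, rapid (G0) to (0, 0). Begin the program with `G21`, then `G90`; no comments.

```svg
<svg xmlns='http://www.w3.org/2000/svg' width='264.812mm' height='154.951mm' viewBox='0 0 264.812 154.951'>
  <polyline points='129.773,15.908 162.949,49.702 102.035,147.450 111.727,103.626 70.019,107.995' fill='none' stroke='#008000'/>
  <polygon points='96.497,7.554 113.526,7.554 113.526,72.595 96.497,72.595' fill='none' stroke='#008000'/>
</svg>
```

G21
G90
G0 X129.773 Y139.043
M3 S875
G1 X162.949 Y105.249 F510
G1 X102.035 Y7.501 F510
G1 X111.727 Y51.325 F510
G1 X70.019 Y46.956 F510
M5
G0 X96.497 Y147.397
M3 S875
G1 X113.526 Y147.397 F510
G1 X113.526 Y82.356 F510
G1 X96.497 Y82.356 F510
G1 X96.497 Y147.397 F510
M5
G0 X0.000 Y0.000

1 u = 1 mm; y_m = 154.951 − y.

[1] `<polyline>` open polyline, #008000→cut S875 F510: (129.773,139.043) → (162.949,105.249) → (102.035,7.501) → (111.727,51.325) → (70.019,46.956)

[2] `<polygon>` rectangle, #008000→cut S875 F510: (96.497,147.397) → (113.526,147.397) → (113.526,82.356) → (96.497,82.356) → (96.497,147.397) (closed)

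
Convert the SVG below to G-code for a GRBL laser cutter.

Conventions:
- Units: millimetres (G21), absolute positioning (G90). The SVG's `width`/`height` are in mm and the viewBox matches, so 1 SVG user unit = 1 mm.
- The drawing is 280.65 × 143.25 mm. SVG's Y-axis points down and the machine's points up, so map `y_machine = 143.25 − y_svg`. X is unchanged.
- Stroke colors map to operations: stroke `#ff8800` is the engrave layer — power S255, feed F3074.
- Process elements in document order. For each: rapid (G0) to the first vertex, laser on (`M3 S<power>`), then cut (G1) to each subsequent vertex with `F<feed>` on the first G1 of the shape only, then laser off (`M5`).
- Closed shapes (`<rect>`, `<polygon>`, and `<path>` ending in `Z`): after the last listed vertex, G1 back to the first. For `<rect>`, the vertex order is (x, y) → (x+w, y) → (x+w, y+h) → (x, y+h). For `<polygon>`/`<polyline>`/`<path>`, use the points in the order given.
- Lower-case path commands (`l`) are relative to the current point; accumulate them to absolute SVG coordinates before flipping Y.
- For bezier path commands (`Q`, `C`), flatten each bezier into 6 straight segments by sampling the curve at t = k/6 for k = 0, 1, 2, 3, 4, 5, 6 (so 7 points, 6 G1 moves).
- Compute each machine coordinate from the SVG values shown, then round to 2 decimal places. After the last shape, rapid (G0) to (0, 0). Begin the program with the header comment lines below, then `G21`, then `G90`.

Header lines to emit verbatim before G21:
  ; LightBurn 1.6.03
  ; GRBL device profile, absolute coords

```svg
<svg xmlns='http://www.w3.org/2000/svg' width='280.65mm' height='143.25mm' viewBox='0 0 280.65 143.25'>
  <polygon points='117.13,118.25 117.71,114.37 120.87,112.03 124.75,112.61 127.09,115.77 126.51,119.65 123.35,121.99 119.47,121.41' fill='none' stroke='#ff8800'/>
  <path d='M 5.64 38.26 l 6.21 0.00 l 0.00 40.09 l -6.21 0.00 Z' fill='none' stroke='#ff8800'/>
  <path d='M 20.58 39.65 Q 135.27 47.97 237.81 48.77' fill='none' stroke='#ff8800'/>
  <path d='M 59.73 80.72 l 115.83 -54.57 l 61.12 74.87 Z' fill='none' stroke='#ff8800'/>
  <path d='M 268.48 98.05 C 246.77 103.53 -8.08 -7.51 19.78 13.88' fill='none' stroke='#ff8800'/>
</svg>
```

; LightBurn 1.6.03
; GRBL device profile, absolute coords
G21
G90
G0 X117.13 Y25.00
M3 S255
G1 X117.71 Y28.88 F3074
G1 X120.87 Y31.22
G1 X124.75 Y30.64
G1 X127.09 Y27.48
G1 X126.51 Y23.60
G1 X123.35 Y21.26
G1 X119.47 Y21.84
G1 X117.13 Y25.00
M5
G0 X5.64 Y104.99
M3 S255
G1 X11.85 Y104.99 F3074
G1 X11.85 Y64.90
G1 X5.64 Y64.90
G1 X5.64 Y104.99
M5
G0 X20.58 Y103.60
M3 S255
G1 X58.47 Y101.04 F3074
G1 X95.69 Y98.89
G1 X132.23 Y97.16
G1 X168.10 Y95.85
G1 X203.29 Y94.96
G1 X237.81 Y94.48
M5
G0 X59.73 Y62.53
M3 S255
G1 X175.56 Y117.10 F3074
G1 X236.68 Y42.23
G1 X59.73 Y62.53
M5
G0 X268.48 Y45.20
M3 S255
G1 X240.58 Y51.02 F3074
G1 X188.16 Y69.34
G1 X125.54 Y93.25
G1 X67.05 Y115.84
G1 X27.02 Y130.18
G1 X19.78 Y129.37
M5
G0 X0.00 Y0.00

Since the viewBox matches the mm dimensions, user units are millimetres directly. The only transform is the Y-flip y_m = 143.25 − y_svg.

Shape 1 is a regular polygon drawn with `<polygon>`. Its stroke #ff8800 means engrave at S255, F3074. After flipping Y the toolpath is (117.13,25.00) → (117.71,28.88) → (120.87,31.22) → (124.75,30.64) → (127.09,27.48) → (126.51,23.60) → (123.35,21.26) → (119.47,21.84) → (117.13,25.00), returning to the start.

Shape 2 is a rectangle drawn with `<path>`. Its stroke #ff8800 means engrave at S255, F3074. After flipping Y the toolpath is (5.64,104.99) → (11.85,104.99) → (11.85,64.90) → (5.64,64.90) → (5.64,104.99), returning to the start.

Shape 3 is a quadratic bezier drawn with `<path>`. Its stroke #ff8800 means engrave at S255, F3074. After flipping Y the toolpath is (20.58,103.60) → (58.47,101.04) → (95.69,98.89) → (132.23,97.16) → (168.10,95.85) → (203.29,94.96) → (237.81,94.48).

Shape 4 is a closed polygon drawn with `<path>`. Its stroke #ff8800 means engrave at S255, F3074. After flipping Y the toolpath is (59.73,62.53) → (175.56,117.10) → (236.68,42.23) → (59.73,62.53), returning to the start.

Shape 5 is a cubic bezier drawn with `<path>`. Its stroke #ff8800 means engrave at S255, F3074. After flipping Y the toolpath is (268.48,45.20) → (240.58,51.02) → (188.16,69.34) → (125.54,93.25) → (67.05,115.84) → (27.02,130.18) → (19.78,129.37).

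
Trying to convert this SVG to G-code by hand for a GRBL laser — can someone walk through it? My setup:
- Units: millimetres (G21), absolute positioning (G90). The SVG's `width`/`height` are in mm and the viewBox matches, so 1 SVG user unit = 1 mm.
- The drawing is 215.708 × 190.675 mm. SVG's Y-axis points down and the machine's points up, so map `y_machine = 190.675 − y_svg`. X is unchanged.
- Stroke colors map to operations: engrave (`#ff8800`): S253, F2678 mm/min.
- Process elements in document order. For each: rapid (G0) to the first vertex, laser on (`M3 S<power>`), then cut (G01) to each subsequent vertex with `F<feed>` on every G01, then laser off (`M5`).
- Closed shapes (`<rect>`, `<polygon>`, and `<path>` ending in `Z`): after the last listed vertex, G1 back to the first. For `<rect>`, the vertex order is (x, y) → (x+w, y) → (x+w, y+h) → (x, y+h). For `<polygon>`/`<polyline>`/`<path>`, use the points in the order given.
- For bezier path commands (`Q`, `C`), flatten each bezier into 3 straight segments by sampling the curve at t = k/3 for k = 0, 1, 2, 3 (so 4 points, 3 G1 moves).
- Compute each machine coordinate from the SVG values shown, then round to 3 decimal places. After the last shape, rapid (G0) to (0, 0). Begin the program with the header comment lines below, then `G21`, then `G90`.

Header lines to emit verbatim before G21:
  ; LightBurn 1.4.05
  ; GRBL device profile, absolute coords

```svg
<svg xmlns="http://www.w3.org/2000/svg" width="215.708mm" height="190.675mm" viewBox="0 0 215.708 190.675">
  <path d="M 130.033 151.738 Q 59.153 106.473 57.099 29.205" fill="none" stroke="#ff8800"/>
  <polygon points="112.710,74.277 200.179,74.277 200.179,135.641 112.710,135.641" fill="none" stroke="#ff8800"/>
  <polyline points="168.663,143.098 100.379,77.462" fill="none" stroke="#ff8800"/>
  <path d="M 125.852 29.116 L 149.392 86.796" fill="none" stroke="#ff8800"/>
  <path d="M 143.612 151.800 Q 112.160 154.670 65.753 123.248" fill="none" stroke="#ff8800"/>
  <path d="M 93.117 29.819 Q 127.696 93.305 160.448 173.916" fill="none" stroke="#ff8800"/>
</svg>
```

; LightBurn 1.4.05
; GRBL device profile, absolute coords
G21
G90
G0 X130.033 Y38.937
M3 S253
G01 X90.427 Y72.670 F2678
G01 X66.116 Y113.514 F2678
G01 X57.099 Y161.470 F2678
M5
G0 X112.710 Y116.398
M3 S253
G01 X200.179 Y116.398 F2678
G01 X200.179 Y55.034 F2678
G01 X112.710 Y55.034 F2678
G01 X112.710 Y116.398 F2678
M5
G0 X168.663 Y47.577
M3 S253
G01 X100.379 Y113.213 F2678
M5
G0 X125.852 Y161.559
M3 S253
G01 X149.392 Y103.879 F2678
M5
G0 X143.612 Y38.875
M3 S253
G01 X120.982 Y40.772 F2678
G01 X95.029 Y50.289 F2678
G01 X65.753 Y67.427 F2678
M5
G0 X93.117 Y160.856
M3 S253
G01 X115.967 Y116.629 F2678
G01 X138.410 Y68.597 F2678
G01 X160.448 Y16.759 F2678
M5
G0 X0.000 Y0.000

viewBox `0 0 215.708 190.675` with mm width/height → 1 unit = 1 mm. Flip: y_m = 190.675 − y_svg.

**Shape 1** — `<path>` quadratic bezier, stroke `#ff8800` → engrave (S253, F2678). Control points (SVG): P0=(130.033,151.738), P1=(59.153,106.473), P2=(57.099,29.205); sampled at t=k/3. Machine vertices: (130.033,38.937) → (90.427,72.670) → (66.116,113.514) → (57.099,161.470). Open path.

**Shape 2** — `<polygon>` rectangle, stroke `#ff8800` → engrave (S253, F2678). Machine vertices: (112.710,116.398) → (200.179,116.398) → (200.179,55.034) → (112.710,55.034) → (112.710,116.398). Closed: final G1 returns to the first vertex.

**Shape 3** — `<polyline>` line segment, stroke `#ff8800` → engrave (S253, F2678). Machine vertices: (168.663,47.577) → (100.379,113.213). Open path.

**Shape 4** — `<path>` line segment, stroke `#ff8800` → engrave (S253, F2678). Machine vertices: (125.852,161.559) → (149.392,103.879). Open path.

**Shape 5** — `<path>` quadratic bezier, stroke `#ff8800` → engrave (S253, F2678). Control points (SVG): P0=(143.612,151.800), P1=(112.160,154.670), P2=(65.753,123.248); sampled at t=k/3. Machine vertices: (143.612,38.875) → (120.982,40.772) → (95.029,50.289) → (65.753,67.427). Open path.

**Shape 6** — `<path>` quadratic bezier, stroke `#ff8800` → engrave (S253, F2678). Control points (SVG): P0=(93.117,29.819), P1=(127.696,93.305), P2=(160.448,173.916); sampled at t=k/3. Machine vertices: (93.117,160.856) → (115.967,116.629) → (138.410,68.597) → (160.448,16.759). Open path.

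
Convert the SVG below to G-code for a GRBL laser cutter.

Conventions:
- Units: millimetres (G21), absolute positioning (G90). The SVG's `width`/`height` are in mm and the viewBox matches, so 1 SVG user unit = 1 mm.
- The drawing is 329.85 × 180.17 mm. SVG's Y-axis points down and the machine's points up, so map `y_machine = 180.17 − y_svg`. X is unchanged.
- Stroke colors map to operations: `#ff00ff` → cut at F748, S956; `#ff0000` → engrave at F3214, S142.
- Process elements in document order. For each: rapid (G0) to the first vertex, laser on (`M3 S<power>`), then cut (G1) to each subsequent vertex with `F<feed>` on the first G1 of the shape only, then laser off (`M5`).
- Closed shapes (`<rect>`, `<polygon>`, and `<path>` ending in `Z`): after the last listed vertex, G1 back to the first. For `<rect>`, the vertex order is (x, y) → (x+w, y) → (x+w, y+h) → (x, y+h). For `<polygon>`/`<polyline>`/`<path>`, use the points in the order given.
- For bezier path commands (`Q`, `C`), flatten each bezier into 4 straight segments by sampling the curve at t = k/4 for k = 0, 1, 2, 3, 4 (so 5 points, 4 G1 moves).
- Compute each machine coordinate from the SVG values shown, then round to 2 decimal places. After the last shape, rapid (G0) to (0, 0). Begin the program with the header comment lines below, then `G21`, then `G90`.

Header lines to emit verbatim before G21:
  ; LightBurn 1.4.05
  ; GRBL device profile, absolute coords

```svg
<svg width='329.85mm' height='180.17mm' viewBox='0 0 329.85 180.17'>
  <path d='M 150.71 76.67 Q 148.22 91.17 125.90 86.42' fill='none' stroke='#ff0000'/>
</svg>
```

1 u = 1 mm; y_m = 180.17 − y.

[1] `<path>` quadratic bezier, #ff0000→engrave S142 F3214: (150.71,103.50) → (148.23,97.45) → (143.26,93.81) → (135.82,92.58) → (125.90,93.75)

; LightBurn 1.4.05
; GRBL device profile, absolute coords
G21
G90
G0 X150.71 Y103.50
M3 S142
G1 X148.23 Y97.45 F3214
G1 X143.26 Y93.81
G1 X135.82 Y92.58
G1 X125.90 Y93.75
M5
G0 X0.00 Y0.00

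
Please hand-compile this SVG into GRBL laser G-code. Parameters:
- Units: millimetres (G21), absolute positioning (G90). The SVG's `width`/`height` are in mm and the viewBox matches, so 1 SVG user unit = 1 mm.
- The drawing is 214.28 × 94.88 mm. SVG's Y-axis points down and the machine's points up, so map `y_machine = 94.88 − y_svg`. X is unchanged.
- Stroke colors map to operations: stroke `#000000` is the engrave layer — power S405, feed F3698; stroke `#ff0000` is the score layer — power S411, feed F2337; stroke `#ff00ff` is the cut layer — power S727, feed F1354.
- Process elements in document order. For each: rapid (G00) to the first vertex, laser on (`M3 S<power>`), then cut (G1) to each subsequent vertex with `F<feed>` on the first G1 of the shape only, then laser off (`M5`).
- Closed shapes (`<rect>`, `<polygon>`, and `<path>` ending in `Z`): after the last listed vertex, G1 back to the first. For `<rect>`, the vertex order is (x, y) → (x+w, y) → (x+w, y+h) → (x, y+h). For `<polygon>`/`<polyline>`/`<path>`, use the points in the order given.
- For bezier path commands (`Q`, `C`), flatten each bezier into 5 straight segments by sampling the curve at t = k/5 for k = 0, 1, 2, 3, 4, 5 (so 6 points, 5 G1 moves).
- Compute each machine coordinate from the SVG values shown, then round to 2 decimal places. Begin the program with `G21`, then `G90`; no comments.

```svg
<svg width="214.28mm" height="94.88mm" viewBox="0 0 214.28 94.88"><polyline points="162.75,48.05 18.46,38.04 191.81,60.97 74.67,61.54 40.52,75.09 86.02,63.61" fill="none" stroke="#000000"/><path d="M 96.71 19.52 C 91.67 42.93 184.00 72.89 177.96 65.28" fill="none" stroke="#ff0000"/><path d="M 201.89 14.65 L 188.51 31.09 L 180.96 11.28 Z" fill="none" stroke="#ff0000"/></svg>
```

G21
G90
G00 X162.75 Y46.83
M3 S405
G1 X18.46 Y56.84 F3698
G1 X191.81 Y33.91
G1 X74.67 Y33.34
G1 X40.52 Y19.79
G1 X86.02 Y31.27
M5
G00 X96.71 Y75.36
M3 S411
G1 X103.80 Y60.88 F2337
G1 X124.87 Y46.95
G1 X150.52 Y35.68
G1 X171.35 Y29.19
G1 X177.96 Y29.60
M5
G00 X201.89 Y80.23
M3 S411
G1 X188.51 Y63.79 F2337
G1 X180.96 Y83.60
G1 X201.89 Y80.23
M5

Since the viewBox matches the mm dimensions, user units are millimetres directly. The only transform is the Y-flip y_m = 94.88 − y_svg.

Shape 1 is a open polyline drawn with `<polyline>`. Its stroke #000000 means engrave at S405, F3698. After flipping Y the toolpath is (162.75,46.83) → (18.46,56.84) → (191.81,33.91) → (74.67,33.34) → (40.52,19.79) → (86.02,31.27).

Shape 2 is a cubic bezier drawn with `<path>`. Its stroke #ff0000 means score at S411, F2337. After flipping Y the toolpath is (96.71,75.36) → (103.80,60.88) → (124.87,46.95) → (150.52,35.68) → (171.35,29.19) → (177.96,29.60).

Shape 3 is a regular polygon drawn with `<path>`. Its stroke #ff0000 means score at S411, F2337. After flipping Y the toolpath is (201.89,80.23) → (188.51,63.79) → (180.96,83.60) → (201.89,80.23), returning to the start.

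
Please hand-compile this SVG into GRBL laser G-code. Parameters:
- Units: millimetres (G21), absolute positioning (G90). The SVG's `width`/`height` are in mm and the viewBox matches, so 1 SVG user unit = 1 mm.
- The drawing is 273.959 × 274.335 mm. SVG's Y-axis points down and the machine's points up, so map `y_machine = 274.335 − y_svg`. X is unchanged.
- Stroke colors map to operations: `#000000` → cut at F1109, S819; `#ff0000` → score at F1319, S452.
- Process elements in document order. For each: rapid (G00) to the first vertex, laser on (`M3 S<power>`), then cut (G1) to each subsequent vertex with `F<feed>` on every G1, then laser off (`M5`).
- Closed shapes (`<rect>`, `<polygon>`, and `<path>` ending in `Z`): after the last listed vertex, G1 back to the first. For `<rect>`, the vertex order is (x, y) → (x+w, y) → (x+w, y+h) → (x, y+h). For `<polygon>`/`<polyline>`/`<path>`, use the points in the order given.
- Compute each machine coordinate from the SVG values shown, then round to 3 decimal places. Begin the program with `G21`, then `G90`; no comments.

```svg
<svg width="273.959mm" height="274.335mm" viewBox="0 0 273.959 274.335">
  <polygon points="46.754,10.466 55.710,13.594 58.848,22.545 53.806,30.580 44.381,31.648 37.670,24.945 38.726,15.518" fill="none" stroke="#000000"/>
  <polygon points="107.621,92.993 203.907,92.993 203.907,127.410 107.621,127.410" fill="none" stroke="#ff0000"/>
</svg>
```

1 u = 1 mm; y_m = 274.335 − y.

[1] `<polygon>` regular polygon, #000000→cut S819 F1109: (46.754,263.869) → (55.710,260.741) → (58.848,251.790) → (53.806,243.755) → (44.381,242.687) → (37.670,249.390) → (38.726,258.817) → (46.754,263.869) (closed)

[2] `<polygon>` rectangle, #ff0000→score S452 F1319: (107.621,181.342) → (203.907,181.342) → (203.907,146.925) → (107.621,146.925) → (107.621,181.342) (closed)

G21
G90
G00 X46.754 Y263.869
M3 S819
G1 X55.710 Y260.741 F1109
G1 X58.848 Y251.790 F1109
G1 X53.806 Y243.755 F1109
G1 X44.381 Y242.687 F1109
G1 X37.670 Y249.390 F1109
G1 X38.726 Y258.817 F1109
G1 X46.754 Y263.869 F1109
M5
G00 X107.621 Y181.342
M3 S452
G1 X203.907 Y181.342 F1319
G1 X203.907 Y146.925 F1319
G1 X107.621 Y146.925 F1319
G1 X107.621 Y181.342 F1319
M5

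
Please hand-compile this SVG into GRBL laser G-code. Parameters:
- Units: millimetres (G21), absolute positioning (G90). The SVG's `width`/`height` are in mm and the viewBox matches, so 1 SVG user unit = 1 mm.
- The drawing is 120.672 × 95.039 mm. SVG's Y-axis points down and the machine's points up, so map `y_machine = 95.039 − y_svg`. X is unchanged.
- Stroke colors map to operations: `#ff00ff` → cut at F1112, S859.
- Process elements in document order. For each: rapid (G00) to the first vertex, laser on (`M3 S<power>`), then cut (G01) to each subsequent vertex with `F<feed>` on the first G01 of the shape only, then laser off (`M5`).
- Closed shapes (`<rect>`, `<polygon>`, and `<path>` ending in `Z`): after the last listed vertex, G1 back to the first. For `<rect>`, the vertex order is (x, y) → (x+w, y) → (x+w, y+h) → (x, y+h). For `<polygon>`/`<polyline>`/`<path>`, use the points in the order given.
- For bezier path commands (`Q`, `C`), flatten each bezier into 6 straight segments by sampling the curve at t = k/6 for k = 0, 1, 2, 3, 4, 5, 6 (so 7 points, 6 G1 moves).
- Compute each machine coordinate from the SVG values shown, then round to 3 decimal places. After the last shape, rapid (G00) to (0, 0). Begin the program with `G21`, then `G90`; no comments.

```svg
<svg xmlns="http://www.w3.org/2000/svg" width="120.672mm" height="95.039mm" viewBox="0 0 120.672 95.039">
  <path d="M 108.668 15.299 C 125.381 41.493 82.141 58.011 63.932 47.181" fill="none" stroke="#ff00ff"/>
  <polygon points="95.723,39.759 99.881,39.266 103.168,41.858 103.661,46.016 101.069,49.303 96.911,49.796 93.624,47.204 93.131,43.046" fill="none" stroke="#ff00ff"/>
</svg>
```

Since the viewBox matches the mm dimensions, user units are millimetres directly. The only transform is the Y-flip y_m = 95.039 − y_svg.

Shape 1 is a cubic bezier drawn with `<path>`. Its stroke #ff00ff means cut at S859, F1112. After flipping Y the toolpath is (108.668,79.740) → (112.422,67.531) → (108.544,57.426) → (99.396,49.915) → (87.337,45.489) → (74.729,44.640) → (63.932,47.858).

Shape 2 is a regular polygon drawn with `<polygon>`. Its stroke #ff00ff means cut at S859, F1112. After flipping Y the toolpath is (95.723,55.280) → (99.881,55.773) → (103.168,53.181) → (103.661,49.023) → (101.069,45.736) → (96.911,45.243) → (93.624,47.835) → (93.131,51.993) → (95.723,55.280), returning to the start.

G21
G90
G00 X108.668 Y79.740
M3 S859
G01 X112.422 Y67.531 F1112
G01 X108.544 Y57.426
G01 X99.396 Y49.915
G01 X87.337 Y45.489
G01 X74.729 Y44.640
G01 X63.932 Y47.858
M5
G00 X95.723 Y55.280
M3 S859
G01 X99.881 Y55.773 F1112
G01 X103.168 Y53.181
G01 X103.661 Y49.023
G01 X101.069 Y45.736
G01 X96.911 Y45.243
G01 X93.624 Y47.835
G01 X93.131 Y51.993
G01 X95.723 Y55.280
M5
G00 X0.000 Y0.000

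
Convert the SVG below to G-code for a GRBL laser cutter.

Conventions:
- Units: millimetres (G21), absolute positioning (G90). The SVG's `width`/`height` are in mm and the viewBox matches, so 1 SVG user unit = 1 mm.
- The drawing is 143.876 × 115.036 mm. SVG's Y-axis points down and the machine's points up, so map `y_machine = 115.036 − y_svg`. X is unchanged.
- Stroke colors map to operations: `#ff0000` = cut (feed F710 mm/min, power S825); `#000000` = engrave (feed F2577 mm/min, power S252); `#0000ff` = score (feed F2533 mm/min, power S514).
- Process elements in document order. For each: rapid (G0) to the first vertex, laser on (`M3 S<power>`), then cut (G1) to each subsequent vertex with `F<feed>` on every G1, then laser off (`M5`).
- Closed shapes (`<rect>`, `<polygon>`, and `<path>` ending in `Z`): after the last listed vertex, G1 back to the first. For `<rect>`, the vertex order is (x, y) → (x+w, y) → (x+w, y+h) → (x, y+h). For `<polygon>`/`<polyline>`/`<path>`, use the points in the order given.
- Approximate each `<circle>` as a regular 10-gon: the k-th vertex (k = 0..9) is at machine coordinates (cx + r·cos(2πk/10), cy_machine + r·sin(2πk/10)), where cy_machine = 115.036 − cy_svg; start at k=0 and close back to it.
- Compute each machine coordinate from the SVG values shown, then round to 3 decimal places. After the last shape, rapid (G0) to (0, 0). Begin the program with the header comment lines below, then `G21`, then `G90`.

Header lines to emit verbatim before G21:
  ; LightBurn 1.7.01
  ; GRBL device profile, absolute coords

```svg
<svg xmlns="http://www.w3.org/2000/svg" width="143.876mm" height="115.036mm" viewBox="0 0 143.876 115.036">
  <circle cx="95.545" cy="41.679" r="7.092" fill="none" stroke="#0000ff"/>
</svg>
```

; LightBurn 1.7.01
; GRBL device profile, absolute coords
G21
G90
G0 X102.637 Y73.357
M3 S514
G1 X101.283 Y77.526 F2533
G1 X97.737 Y80.102 F2533
G1 X93.353 Y80.102 F2533
G1 X89.807 Y77.526 F2533
G1 X88.453 Y73.357 F2533
G1 X89.807 Y69.188 F2533
G1 X93.353 Y66.612 F2533
G1 X97.737 Y66.612 F2533
G1 X101.283 Y69.188 F2533
G1 X102.637 Y73.357 F2533
M5
G0 X0.000 Y0.000

viewBox `0 0 143.876 115.036` with mm width/height → 1 unit = 1 mm. Flip: y_m = 115.036 − y_svg.

**Shape 1** — `<circle>` circle, stroke `#0000ff` → score (S514, F2533). Machine vertices: (102.637,73.357) → (101.283,77.526) → (97.737,80.102) → (93.353,80.102) → (89.807,77.526) → (88.453,73.357) → (89.807,69.188) → (93.353,66.612) → (97.737,66.612) → (101.283,69.188) → (102.637,73.357). Closed: final G1 returns to the first vertex.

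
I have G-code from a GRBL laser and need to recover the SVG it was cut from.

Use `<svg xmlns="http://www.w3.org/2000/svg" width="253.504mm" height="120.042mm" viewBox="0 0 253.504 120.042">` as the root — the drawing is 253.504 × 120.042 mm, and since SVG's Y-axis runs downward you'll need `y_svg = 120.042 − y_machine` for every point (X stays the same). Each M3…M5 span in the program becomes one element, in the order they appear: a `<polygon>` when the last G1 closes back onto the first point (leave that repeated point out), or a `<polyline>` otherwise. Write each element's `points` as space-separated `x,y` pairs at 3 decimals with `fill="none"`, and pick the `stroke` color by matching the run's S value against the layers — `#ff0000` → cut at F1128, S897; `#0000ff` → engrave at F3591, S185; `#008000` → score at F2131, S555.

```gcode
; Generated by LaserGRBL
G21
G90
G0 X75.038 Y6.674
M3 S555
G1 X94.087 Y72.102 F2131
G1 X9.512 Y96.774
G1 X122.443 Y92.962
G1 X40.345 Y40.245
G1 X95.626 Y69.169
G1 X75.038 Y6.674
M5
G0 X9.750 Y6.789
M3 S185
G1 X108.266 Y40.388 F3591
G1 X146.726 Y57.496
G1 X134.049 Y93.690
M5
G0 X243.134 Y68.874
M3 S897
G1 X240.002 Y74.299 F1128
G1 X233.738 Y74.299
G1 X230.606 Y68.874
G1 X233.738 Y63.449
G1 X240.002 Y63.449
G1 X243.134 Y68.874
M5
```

y_svg = 120.042 − y_m.

[1] S555→`#008000` (score); closed run; points: 75.038,113.368 94.087,47.940 9.512,23.268 122.443,27.080 40.345,79.797 95.626,50.873

[2] S185→`#0000ff` (engrave); open run; points: 9.750,113.253 108.266,79.654 146.726,62.546 134.049,26.352

[3] S897→`#ff0000` (cut); closed run; points: 243.134,51.168 240.002,45.743 233.738,45.743 230.606,51.168 233.738,56.593 240.002,56.593

<svg xmlns="http://www.w3.org/2000/svg" width="253.504mm" height="120.042mm" viewBox="0 0 253.504 120.042">
  <polygon points="75.038,113.368 94.087,47.940 9.512,23.268 122.443,27.080 40.345,79.797 95.626,50.873" fill="none" stroke="#008000"/>
  <polyline points="9.750,113.253 108.266,79.654 146.726,62.546 134.049,26.352" fill="none" stroke="#0000ff"/>
  <polygon points="243.134,51.168 240.002,45.743 233.738,45.743 230.606,51.168 233.738,56.593 240.002,56.593" fill="none" stroke="#ff0000"/>
</svg>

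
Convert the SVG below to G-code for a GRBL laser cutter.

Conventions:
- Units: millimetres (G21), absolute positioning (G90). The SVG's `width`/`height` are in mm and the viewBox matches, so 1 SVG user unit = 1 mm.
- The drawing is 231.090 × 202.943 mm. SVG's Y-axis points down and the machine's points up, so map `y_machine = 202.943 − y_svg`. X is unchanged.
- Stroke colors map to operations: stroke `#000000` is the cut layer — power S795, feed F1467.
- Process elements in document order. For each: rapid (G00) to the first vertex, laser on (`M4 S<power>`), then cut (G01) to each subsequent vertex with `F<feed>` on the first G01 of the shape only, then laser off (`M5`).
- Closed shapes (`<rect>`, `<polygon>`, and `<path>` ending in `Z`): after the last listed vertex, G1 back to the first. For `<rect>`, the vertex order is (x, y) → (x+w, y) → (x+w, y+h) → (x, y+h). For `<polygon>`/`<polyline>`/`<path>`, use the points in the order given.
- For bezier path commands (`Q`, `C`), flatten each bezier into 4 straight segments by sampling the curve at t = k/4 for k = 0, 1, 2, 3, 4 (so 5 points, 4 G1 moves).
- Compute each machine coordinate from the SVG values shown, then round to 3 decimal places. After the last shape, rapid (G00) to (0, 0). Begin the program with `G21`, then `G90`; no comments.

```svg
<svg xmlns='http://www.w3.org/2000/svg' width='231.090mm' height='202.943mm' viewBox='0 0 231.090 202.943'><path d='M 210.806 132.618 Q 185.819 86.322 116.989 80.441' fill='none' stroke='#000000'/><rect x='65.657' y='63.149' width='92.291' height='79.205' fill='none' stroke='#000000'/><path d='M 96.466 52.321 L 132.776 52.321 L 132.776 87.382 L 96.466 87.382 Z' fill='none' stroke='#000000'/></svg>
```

G21
G90
G00 X210.806 Y70.325
M4 S795
G01 X195.572 Y90.947 F1467
G01 X174.858 Y106.517
G01 X148.664 Y117.036
G01 X116.989 Y122.502
M5
G00 X65.657 Y139.794
M4 S795
G01 X157.948 Y139.794 F1467
G01 X157.948 Y60.589
G01 X65.657 Y60.589
G01 X65.657 Y139.794
M5
G00 X96.466 Y150.622
M4 S795
G01 X132.776 Y150.622 F1467
G01 X132.776 Y115.561
G01 X96.466 Y115.561
G01 X96.466 Y150.622
M5
G00 X0.000 Y0.000

viewBox `0 0 231.090 202.943` with mm width/height → 1 unit = 1 mm. Flip: y_m = 202.943 − y_svg.

**Shape 1** — `<path>` quadratic bezier, stroke `#000000` → cut (S795, F1467). Control points (SVG): P0=(210.806,132.618), P1=(185.819,86.322), P2=(116.989,80.441); sampled at t=k/4. Machine vertices: (210.806,70.325) → (195.572,90.947) → (174.858,106.517) → (148.664,117.036) → (116.989,122.502). Open path.

**Shape 2** — `<rect>` rectangle, stroke `#000000` → cut (S795, F1467). Machine vertices: (65.657,139.794) → (157.948,139.794) → (157.948,60.589) → (65.657,60.589) → (65.657,139.794). Closed: final G1 returns to the first vertex.

**Shape 3** — `<path>` rectangle, stroke `#000000` → cut (S795, F1467). Machine vertices: (96.466,150.622) → (132.776,150.622) → (132.776,115.561) → (96.466,115.561) → (96.466,150.622). Closed: final G1 returns to the first vertex.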